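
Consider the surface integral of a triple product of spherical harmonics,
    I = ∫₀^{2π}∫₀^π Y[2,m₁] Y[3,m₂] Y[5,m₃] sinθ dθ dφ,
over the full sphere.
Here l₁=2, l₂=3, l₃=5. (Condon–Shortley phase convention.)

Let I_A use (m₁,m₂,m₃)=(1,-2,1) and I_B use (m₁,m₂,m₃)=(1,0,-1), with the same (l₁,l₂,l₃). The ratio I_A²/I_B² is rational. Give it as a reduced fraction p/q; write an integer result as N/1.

3/10

Same 2,3,5: normalisation and zero-m 3j drop out of the ratio.
A: Δ: 0! 4! 6! / 11! → 1/2310; sum: t=0:+1/720 = 1/720; 3j²(2 3 5; 1 -2 1) = Δ·Π!·Σ² = 4/385  (sign +1)
B: Δ: 0! 4! 6! / 11! → 1/2310; sum: t=0:+1/216 = 1/216; 3j²(2 3 5; 1 0 -1) = Δ·Π!·Σ² = 8/231  (sign +1)
I_A²/I_B² = (4/385)/(8/231) = 3/10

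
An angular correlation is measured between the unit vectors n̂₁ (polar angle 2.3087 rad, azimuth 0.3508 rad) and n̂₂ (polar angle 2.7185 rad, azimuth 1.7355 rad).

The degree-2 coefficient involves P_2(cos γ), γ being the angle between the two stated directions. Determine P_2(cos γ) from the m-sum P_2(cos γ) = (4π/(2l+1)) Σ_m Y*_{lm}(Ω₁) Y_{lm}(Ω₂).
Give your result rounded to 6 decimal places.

0.172598

Addition theorem: P_2(cos γ) = (4π/5) Σ_m Y*_{lm}(Ω₁) Y_{lm}(Ω₂), m = −2…2:
  m=-2: (0.16151 + 0.13648j) × (-0.06162 + 0.02106j) = -0.01283 - 0.00501j  (running Σ = -0.01283 - 0.00501j)
  m=-1: (-0.36111 - 0.13214j) × (0.04742 + 0.28531j) = 0.02058 - 0.10930j  (running Σ = 0.00775 - 0.11430j)
  m=0: (0.11283 + 0.00000j) × (0.47128 + 0.00000j) = 0.05317 + 0.00000j  (running Σ = 0.06092 - 0.11430j)
  m=1: (0.36111 - 0.13214j) × (-0.04742 + 0.28531j) = 0.02058 + 0.10930j  (running Σ = 0.08150 - 0.00501j)
  m=2: (0.16151 - 0.13648j) × (-0.06162 - 0.02106j) = -0.01283 + 0.00501j  (running Σ = 0.06867 + 0.00000j)
Accumulated sum 0.06867 + 0.00000j; after 4π/(2l+1) scaling, 0.17260 + 0.00000j ⇒ P_2 = 0.172598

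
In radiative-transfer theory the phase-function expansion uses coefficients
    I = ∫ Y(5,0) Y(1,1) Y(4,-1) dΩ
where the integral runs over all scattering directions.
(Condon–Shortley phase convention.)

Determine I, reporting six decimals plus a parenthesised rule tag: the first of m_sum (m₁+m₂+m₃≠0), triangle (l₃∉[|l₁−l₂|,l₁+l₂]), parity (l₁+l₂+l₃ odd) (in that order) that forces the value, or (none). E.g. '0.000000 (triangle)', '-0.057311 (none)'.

0.155288 (none)

Checks pass: Σm=0; 10 even; l₃=4∈[4,6].
(2·5+1)(2·1+1)(2·4+1) = 297
Δ: 2! 8! 0! / 11! → 1/495
sum: t=1:−1/576 = -1/576
3j²(5 1 4; 0 0 0) = Δ·Π!·Σ² = 5/99  (sign -1)
sum: t=2:+1/1440 = 1/1440
3j²(5 1 4; 0 1 -1) = Δ·Π!·Σ² = 2/99  (sign -1)
combine: 4πI² = 297·5/99·2/99 = 10/33
take √, sign +1: I = 0.15528807
No selection rule forces the value: the integral is nonzero (none).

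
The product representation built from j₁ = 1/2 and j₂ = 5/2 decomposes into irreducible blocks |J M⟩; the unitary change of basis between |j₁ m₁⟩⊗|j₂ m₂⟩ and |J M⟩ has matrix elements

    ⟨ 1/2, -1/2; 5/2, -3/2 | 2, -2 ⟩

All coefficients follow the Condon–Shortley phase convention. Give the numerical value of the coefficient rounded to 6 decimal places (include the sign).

j₁+j₂−J=1  J+j₁−j₂=0  J−j₁+j₂=4  j₁+j₂+J+1=6
(j₁±m₁, j₂±m₂, J±M) = (0,1,1,4,0,4)
P² = 96
sum k=1..1:
  [1] −1/24 = -1/24
S = -1/24
C² = P²·S² = 1/6 ; C = -0.408248

−√(1/6) ≈ -0.408248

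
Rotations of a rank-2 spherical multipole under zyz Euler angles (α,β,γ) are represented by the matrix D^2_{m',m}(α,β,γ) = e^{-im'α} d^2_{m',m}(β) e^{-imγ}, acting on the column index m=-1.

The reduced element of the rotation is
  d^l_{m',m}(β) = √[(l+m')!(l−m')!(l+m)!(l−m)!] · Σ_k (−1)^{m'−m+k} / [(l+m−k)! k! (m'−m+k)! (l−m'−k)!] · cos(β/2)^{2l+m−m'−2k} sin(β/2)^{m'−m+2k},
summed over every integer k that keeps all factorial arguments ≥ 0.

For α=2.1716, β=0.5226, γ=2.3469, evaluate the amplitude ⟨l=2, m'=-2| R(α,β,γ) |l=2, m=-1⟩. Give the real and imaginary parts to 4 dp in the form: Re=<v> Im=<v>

Re=0.4278 Im=0.1844

D^2_{-2,-1}(2.1716,0.5226,2.3469) = e^{-i·-2·2.1716}·d^2_{-2,-1}(0.5226)·e^{-i·-1·2.3469}. Compute d first:
Half-angle: c=0.966055, s=0.258337. N=√(1·24·1·6)=12.000000
The bounds max(0,m−m')=1 and min(l+m,l−m')=1 give 1 term
  k=1: (−1)^0·12.0000/(6)·0.9661^3·0.2583^1 = +0.465824
d^2_{-2,-1}(0.5226) = +0.465824
Attach z-rotation phases: D = e^{-i(-2)(2.1716)}·(+0.465824)·e^{-i(-1)(2.3469)} = +0.427787+0.184363i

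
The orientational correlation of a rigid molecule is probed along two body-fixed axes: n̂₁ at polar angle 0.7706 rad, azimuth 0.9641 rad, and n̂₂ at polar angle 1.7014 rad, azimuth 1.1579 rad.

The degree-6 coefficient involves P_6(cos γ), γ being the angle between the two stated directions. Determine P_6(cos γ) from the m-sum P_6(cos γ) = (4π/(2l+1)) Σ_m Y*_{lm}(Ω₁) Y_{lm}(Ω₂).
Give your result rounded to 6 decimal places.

0.207838

Addition theorem: P_6(cos γ) = (4π/13) Σ_m Y*_{lm}(Ω₁) Y_{lm}(Ω₂), m = −6…6:
  m=-6: Y*=+0.048464-0.026387i  Y=+0.361353-0.282896i  product +0.010048-0.023245i
  m=-5: Y*=+0.021245-0.195749i  Y=-0.183881-0.098952i  product -0.023276+0.033892i
  m=-4: Y*=-0.295779-0.256713i  Y=+0.022633-0.279542i  product -0.078456+0.076872i
  m=-3: Y*=-0.407605+0.103772i  Y=-0.219913+0.075844i  product +0.081767-0.053735i
  m=-2: Y*=-0.026491+0.070937i  Y=-0.152860-0.165736i  product +0.015806-0.006453i
  m=-1: Y*=-0.199380-0.287286i  Y=-0.096069+0.219297i  product +0.082155-0.016124i
  m=+0: Y*=-0.185057-0.000000i  Y=-0.210327+0.000000i  product +0.038922+0.000000i
  m=+1: Y*=+0.199380-0.287286i  Y=+0.096069+0.219297i  product +0.082155+0.016124i
  m=+2: Y*=-0.026491-0.070937i  Y=-0.152860+0.165736i  product +0.015806+0.006453i
  m=+3: Y*=+0.407605+0.103772i  Y=+0.219913+0.075844i  product +0.081767+0.053735i
  m=+4: Y*=-0.295779+0.256713i  Y=+0.022633+0.279542i  product -0.078456-0.076872i
  m=+5: Y*=-0.021245-0.195749i  Y=+0.183881-0.098952i  product -0.023276-0.033892i
  m=+6: Y*=+0.048464+0.026387i  Y=+0.361353+0.282896i  product +0.010048+0.023245i
Total Σ_m = +0.215010-0.000000i. Multiply by 0.966644: +0.207838-0.000000i. P_6(cos γ) = 0.207838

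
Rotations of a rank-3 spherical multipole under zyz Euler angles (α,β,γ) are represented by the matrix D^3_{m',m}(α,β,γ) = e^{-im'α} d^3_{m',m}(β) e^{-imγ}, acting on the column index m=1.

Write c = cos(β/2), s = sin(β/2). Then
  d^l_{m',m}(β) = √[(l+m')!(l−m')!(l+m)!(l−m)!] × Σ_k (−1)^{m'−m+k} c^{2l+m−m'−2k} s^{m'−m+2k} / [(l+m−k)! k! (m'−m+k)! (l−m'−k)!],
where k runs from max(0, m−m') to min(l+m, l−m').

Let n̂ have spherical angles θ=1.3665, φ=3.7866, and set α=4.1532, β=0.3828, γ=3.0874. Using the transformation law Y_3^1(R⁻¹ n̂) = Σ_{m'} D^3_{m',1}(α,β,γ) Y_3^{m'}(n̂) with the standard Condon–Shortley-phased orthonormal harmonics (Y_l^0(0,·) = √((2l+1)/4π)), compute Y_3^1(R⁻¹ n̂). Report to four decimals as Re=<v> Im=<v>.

Re=0.1028 Im=-0.0402

Need the full column D^3_{m',1} for m'=−3..3 at α=4.1532, β=0.3828, γ=3.0874.
cos(β/2)=0.981739, sin(β/2)=0.190234
d^3_{-3,1}: single k=4 term ⇒ +0.004889;  D = -0.004882+0.000257i
d^3_{-2,1}: k∈[3..4] ⇒ +0.041198 -0.000773 = +0.040425;  D = +0.019615-0.035347i
d^3_{-1,1}: k∈[2..4] ⇒ +0.201702 -0.010098 +0.000047 = +0.191651;  D = +0.092722+0.167728i
d^3_{0,1}: k∈[1..3] ⇒ +0.600977 -0.067696 +0.000847 = +0.534128;  D = -0.533344-0.028932i
d^3_{1,1}: k∈[0..2] ⇒ +0.895315 -0.268935 +0.007573 = +0.633953;  D = +0.364926-0.518387i
d^3_{2,1}: k∈[0..1] ⇒ -0.548614 +0.041198 = -0.507416;  D = -0.196767-0.467711i
d^3_{3,1}: single k=0 term ⇒ +0.130198;  D = -0.128515-0.020867i
Y_3^{m'}(θ=1.3665,φ=3.7866) and Σ D·Y over m':
  (-0.0049+0.0003i)·(+0.1395+0.3660i)  (+0.0196-0.0353i)·(+0.0551-0.1910i)  (+0.0927+0.1677i)·(+0.2008-0.1511i)  (-0.5333-0.0289i)·(-0.2115+0.0000i)  (+0.3649-0.5184i)·(-0.2008-0.1511i)  (-0.1968-0.4677i)·(+0.0551+0.1910i)  (-0.1285-0.0209i)·(-0.1395+0.3660i)
Y_3^1(R⁻¹ n̂) = +0.102799-0.040159i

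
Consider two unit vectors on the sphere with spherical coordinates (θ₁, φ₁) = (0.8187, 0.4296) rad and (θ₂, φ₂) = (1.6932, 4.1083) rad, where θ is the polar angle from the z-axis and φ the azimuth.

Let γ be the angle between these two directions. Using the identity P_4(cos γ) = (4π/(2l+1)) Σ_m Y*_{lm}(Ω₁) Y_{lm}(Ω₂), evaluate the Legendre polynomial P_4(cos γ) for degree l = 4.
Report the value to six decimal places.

-0.407085

Summing Y*_{l m}(θ₁,φ₁)·Y_{l m}(θ₂,φ₂) over m ∈ [−4, 4]; prefactor 4π/(2·4+1) = 1.396263:
  term(m=-4) = -0.02951 - 0.04528j   from Y*(Ω₁)=-0.01851 + 0.12448j, Y(Ω₂)=-0.32137 + 0.28485j
  term(m=-3) = -0.00202 - 0.04972j   from Y*(Ω₁)=0.09267 + 0.31985j, Y(Ω₂)=-0.14509 - 0.03573j
  term(m=-2) = -0.05687 + 0.10495j   from Y*(Ω₁)=0.26411 + 0.30628j, Y(Ω₂)=0.10470 + 0.27595j
  term(m=-1) = -0.00899 + 0.00535j   from Y*(Ω₁)=0.05730 + 0.02625j, Y(Ω₂)=-0.09430 + 0.13663j
  term(m=+0) = -0.09678 + 0.00000j   from Y*(Ω₁)=-0.35730 + 0.00000j, Y(Ω₂)=0.27087 + 0.00000j
  term(m=+1) = -0.00899 - 0.00535j   from Y*(Ω₁)=-0.05730 + 0.02625j, Y(Ω₂)=0.09430 + 0.13663j
  term(m=+2) = -0.05687 - 0.10495j   from Y*(Ω₁)=0.26411 - 0.30628j, Y(Ω₂)=0.10470 - 0.27595j
  term(m=+3) = -0.00202 + 0.04972j   from Y*(Ω₁)=-0.09267 + 0.31985j, Y(Ω₂)=0.14509 - 0.03573j
  term(m=+4) = -0.02951 + 0.04528j   from Y*(Ω₁)=-0.01851 - 0.12448j, Y(Ω₂)=-0.32137 - 0.28485j
Σ over m = -0.29155 + 0.00000j; ×(4π/9) → -0.40709 + 0.00000j. Real part: -0.407085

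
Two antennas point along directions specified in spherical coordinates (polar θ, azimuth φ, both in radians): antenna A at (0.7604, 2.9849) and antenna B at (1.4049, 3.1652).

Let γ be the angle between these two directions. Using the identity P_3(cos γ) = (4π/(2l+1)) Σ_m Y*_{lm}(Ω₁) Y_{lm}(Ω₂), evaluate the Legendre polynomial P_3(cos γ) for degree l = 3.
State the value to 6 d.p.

Term-by-term m-sum for l=3 (normalisation 4π/7 = 1.795196):
  m=-3: (-0.121777+0.061870i) × (-0.399271+0.028325i) = +0.046869-0.028152i  (running Σ = +0.046869-0.028152i)
  m=-2: (+0.334610-0.108435i) × (+0.163982-0.007748i) = +0.054030-0.020374i  (running Σ = +0.100899-0.048526i)
  m=-1: (-0.357504+0.056481i) × (+0.275206-0.006498i) = -0.098020+0.017867i  (running Σ = +0.002879-0.030659i)
  m=0: (-0.101412-0.000000i) × (-0.176472+0.000000i) = +0.017896+0.000000i  (running Σ = +0.020776-0.030659i)
  m=1: (+0.357504+0.056481i) × (-0.275206-0.006498i) = -0.098020-0.017867i  (running Σ = -0.077244-0.048526i)
  m=2: (+0.334610+0.108435i) × (+0.163982+0.007748i) = +0.054030+0.020374i  (running Σ = -0.023215-0.028152i)
  m=3: (+0.121777+0.061870i) × (+0.399271+0.028325i) = +0.046869+0.028152i  (running Σ = +0.023655+0.000000i)
Σ over m = +0.023655+0.000000i; ×(4π/7) → +0.042465+0.000000i. Real part: 0.042465

0.042465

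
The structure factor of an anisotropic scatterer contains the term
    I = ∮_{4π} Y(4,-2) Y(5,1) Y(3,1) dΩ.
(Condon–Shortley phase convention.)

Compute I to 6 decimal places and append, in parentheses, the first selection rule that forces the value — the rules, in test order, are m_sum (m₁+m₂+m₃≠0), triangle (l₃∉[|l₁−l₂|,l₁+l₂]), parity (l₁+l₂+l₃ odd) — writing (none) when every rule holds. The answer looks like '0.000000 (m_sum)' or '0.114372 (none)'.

Checks pass: Σm=0; 12 even; l₃=3∈[1,9].
(2·4+1)(2·5+1)(2·3+1) = 693
Δ: 6! 2! 4! / 13! → 1/180180
sum: t=2:+1/576 t=3:−1/144 t=4:+1/576 = -1/288
3j²(4 5 3; 0 0 0) = Δ·Π!·Σ² = 20/1001  (sign +1)
sum: t=4:+1/384 t=5:−1/720 t=6:+1/34560 = 43/34560
3j²(4 5 3; -2 1 1) = Δ·Π!·Σ² = 1849/180180  (sign +1)
combine: 4πI² = 693·20/1001·1849/180180 = 1849/13013
take √, sign +1: I = 0.10633465
No selection rule forces the value: the integral is nonzero (none).

0.106335 (none)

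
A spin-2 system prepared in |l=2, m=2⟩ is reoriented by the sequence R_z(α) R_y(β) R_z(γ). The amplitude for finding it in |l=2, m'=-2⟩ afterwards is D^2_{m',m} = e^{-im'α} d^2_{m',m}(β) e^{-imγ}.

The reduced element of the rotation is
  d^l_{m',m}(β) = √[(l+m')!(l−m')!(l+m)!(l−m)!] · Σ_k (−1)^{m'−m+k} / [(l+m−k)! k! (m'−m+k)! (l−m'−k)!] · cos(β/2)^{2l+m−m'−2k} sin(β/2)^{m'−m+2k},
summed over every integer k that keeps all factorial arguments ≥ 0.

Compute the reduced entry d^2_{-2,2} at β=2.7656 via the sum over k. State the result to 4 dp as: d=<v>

d^2_{-2,2}(β=2.7656) via the finite sum:
Half-angle: c=0.186891, s=0.982381. N=√(1·24·24·1)=24.000000
k∈{4} keeps every argument non-negative
  k=4: (−1)^0·24.0000/(24)·0.1869^0·0.9824^4 = +0.931364
d^2_{-2,2}(2.7656) = +0.931364

d=0.9314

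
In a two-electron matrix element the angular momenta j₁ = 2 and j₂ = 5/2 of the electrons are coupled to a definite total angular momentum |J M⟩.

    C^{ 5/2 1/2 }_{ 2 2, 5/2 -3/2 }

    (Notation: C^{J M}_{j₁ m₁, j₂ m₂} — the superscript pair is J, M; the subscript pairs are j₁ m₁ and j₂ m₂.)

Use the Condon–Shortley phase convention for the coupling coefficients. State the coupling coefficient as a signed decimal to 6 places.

+0.621059  (= +√(27/70))

triangle: 2!·2!·3!/8! = 24/40320
(j±m)!: 4!·0!·1!·4!·3!·2! = 6912
prefactor² = (2J+1)·Δ·N² = 864/35
  k=0: +1/(0!·2!·0!·1!·2!·2!) = 1/8
Σ = 1/8  ⇒  CG² = 864/35·(1/8)² = 27/70
CG = +√(27/70) = +0.621059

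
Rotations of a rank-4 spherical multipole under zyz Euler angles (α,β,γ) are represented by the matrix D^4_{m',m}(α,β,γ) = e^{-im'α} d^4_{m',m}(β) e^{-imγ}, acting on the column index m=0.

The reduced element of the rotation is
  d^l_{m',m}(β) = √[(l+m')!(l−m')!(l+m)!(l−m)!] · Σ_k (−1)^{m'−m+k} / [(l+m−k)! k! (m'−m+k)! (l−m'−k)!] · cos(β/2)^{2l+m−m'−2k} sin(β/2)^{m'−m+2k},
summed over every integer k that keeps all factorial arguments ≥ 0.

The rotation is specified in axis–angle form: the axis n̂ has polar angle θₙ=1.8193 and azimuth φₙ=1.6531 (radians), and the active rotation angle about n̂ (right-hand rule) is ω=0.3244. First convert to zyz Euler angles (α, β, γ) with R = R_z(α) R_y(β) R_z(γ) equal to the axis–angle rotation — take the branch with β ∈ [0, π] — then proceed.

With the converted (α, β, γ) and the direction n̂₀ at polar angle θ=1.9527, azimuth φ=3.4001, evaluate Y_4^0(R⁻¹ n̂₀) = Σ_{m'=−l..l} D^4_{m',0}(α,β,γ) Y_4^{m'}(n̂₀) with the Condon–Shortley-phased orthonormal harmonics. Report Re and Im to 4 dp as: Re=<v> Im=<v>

Axis–angle → zyz. n̂ = (sinθₙcosφₙ, sinθₙsinφₙ, cosθₙ) = (-0.079685, +0.966000, -0.245954), ω = 0.3244.
R = I cosω + sinω [n̂]ₓ + (1−cosω) n̂n̂ᵀ gives
  R = [+0.948173, +0.074380, +0.308925; -0.082410, +0.996514, +0.013007; -0.306881, -0.037791, +0.950997]
β = atan2(√(R₁₃²+R₂₃²), R₃₃) = 0.314351; α = atan2(R₂₃, R₁₃) mod 2π = 0.042078; γ = atan2(R₃₂, −R₃₁) mod 2π = 6.160656
Need the full column D^4_{m',0} for m'=−4..4 at α=0.0421, β=0.3144, γ=6.1607.
cos(β/2)=0.987673, sin(β/2)=0.156529
d^4_{-4,0}: single k=4 term ⇒ +0.004779;  D = +0.004712+0.000801i
d^4_{-3,0}: k∈[3..4] ⇒ +0.042650 -0.001071 = +0.041578;  D = +0.041248+0.005235i
d^4_{-2,0}: k∈[2..4] ⇒ +0.215770 -0.014452 +0.000136 = +0.201454;  D = +0.200741+0.016934i
d^4_{-1,0}: k∈[1..4] ⇒ +0.641805 -0.096720 +0.002429 -0.000010 = +0.547504;  D = +0.547019+0.023031i
d^4_{0,0}: k∈[0..4] ⇒ +0.905538 -0.363906 +0.020565 -0.000230 +0.000000 = +0.561968;  D = +0.561968+0.000000i
d^4_{1,0}: k∈[0..3] ⇒ -0.641805 +0.096720 -0.002429 +0.000010 = -0.547504;  D = -0.547019+0.023031i
d^4_{2,0}: k∈[0..2] ⇒ +0.215770 -0.014452 +0.000136 = +0.201454;  D = +0.200741-0.016934i
d^4_{3,0}: k∈[0..1] ⇒ -0.042650 +0.001071 = -0.041578;  D = -0.041248+0.005235i
d^4_{4,0}: single k=0 term ⇒ +0.004779;  D = +0.004712-0.000801i
Y_4^{m'}(θ=1.9527,φ=3.4001) and Σ D·Y over m':
  (+0.0047+0.0008i)·(+0.1678-0.2820i)  (+0.0412+0.0052i)·(+0.2662-0.2610i)  (+0.2007+0.0169i)·(-0.0069+0.0039i)  (+0.5470+0.0230i)·(-0.3207+0.0848i)  (+0.5620+0.0000i)·(-0.0520+0.0000i)  (-0.5470+0.0230i)·(+0.3207+0.0848i)  (+0.2007-0.0169i)·(-0.0069-0.0039i)  (-0.0412+0.0052i)·(-0.2662-0.2610i)  (+0.0047-0.0008i)·(+0.1678+0.2820i)
Y_4^0(R⁻¹ n̂) = -0.360232-0.000000i

Re=-0.3602 Im=0.0000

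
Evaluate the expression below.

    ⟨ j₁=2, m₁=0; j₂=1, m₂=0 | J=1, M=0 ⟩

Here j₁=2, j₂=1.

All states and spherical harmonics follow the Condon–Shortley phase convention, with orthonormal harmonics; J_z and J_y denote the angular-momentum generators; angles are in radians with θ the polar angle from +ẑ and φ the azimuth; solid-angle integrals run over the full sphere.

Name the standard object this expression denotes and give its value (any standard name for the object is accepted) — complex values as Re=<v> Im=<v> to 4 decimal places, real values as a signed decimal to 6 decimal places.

Clebsch–Gordan coefficient, −√(2/5) ≈ -0.632456

This is a Clebsch–Gordan (vector-coupling) coefficient.
triangle: 2!×2!×0!/5! = 4/120
(j±m)!: 2!×2!×1!×1!×1!×1! = 4
prefactor² = (2J+1)×Δ×N² = 2/5
  k=1: −1/(1!×1!×1!×0!×1!×0!) = -1
Σ = -1  ⇒  CG² = 2/5×(-1)² = 2/5
CG = −√(2/5) = -0.632456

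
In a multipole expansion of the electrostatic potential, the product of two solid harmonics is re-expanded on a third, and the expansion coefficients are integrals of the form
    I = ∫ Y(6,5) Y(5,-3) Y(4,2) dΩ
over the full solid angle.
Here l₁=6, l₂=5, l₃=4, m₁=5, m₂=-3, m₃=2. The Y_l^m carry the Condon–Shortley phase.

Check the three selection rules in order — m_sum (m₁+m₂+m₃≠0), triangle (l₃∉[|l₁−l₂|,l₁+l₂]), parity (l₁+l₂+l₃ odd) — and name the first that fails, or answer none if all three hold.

m_sum

azimuthal sum: 5 − 3 + 2 = 4  ✗
1 ≤ 4 ≤ 11 (triangle on l)
L = 6 + 5 + 4 = 15 (odd)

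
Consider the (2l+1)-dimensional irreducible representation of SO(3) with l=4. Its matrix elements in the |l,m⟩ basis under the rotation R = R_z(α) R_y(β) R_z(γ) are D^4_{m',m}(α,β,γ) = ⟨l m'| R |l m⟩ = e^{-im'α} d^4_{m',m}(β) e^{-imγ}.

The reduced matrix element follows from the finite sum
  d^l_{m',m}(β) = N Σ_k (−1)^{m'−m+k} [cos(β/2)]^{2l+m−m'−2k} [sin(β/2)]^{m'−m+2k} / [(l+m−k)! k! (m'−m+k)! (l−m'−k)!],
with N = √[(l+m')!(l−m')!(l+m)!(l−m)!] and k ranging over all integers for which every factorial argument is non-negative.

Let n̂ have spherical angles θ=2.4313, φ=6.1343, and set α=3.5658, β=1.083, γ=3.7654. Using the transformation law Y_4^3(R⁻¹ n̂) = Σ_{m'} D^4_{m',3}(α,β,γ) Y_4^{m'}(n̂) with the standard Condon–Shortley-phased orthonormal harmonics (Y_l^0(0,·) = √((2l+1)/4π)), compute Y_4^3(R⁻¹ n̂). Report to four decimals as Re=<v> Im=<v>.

Re=-0.1634 Im=-0.0422

Need the full column D^4_{m',3} for m'=−4..4 at α=3.5658, β=1.0830, γ=3.7654.
cos(β/2)=0.856937, sin(β/2)=0.515422
d^4_{-4,3}: single k=7 term ⇒ +0.023423;  D = -0.023066+0.004069i
d^4_{-3,3}: k∈[6..7] ⇒ +0.096377 -0.004981 = +0.091396;  D = +0.075494-0.051516i
d^4_{-2,3}: k∈[5..6] ⇒ +0.256948 -0.030985 = +0.225963;  D = -0.117682+0.192900i
d^4_{-1,3}: k∈[4..5] ⇒ +0.503460 -0.109281 = +0.394179;  D = +0.048589-0.391173i
d^4_{0,3}: k∈[3..4] ⇒ +0.748680 -0.270847 = +0.477832;  D = +0.141495+0.456402i
d^4_{1,3}: k∈[2..3] ⇒ +0.835003 -0.503460 = +0.331543;  D = -0.219816-0.248196i
d^4_{2,3}: k∈[1..2] ⇒ +0.654436 -0.710260 = -0.055823;  D = -0.050932-0.022852i
d^4_{3,3}: k∈[0..1] ⇒ +0.290797 -0.736403 = -0.445607;  D = +0.445606-0.001092i
d^4_{4,3}: single k=0 term ⇒ -0.494707;  D = -0.450359+0.204725i
Y_4^{m'}(θ=2.4313,φ=6.1343) and Σ D·Y over m':
  (-0.0231+0.0041i)·(+0.0662+0.0449i)  (+0.0755-0.0515i)·(-0.2373-0.1136i)  (-0.1177+0.1929i)·(+0.4111+0.1262i)  (+0.0486-0.3912i)·(-0.2368-0.0355i)  (+0.1415+0.4564i)·(-0.2835+0.0000i)  (-0.2198-0.2482i)·(+0.2368-0.0355i)  (-0.0509-0.0229i)·(+0.4111-0.1262i)  (+0.4456-0.0011i)·(+0.2373-0.1136i)  (-0.4504+0.2047i)·(+0.0662-0.0449i)
Y_4^3(R⁻¹ n̂) = -0.163432-0.042212i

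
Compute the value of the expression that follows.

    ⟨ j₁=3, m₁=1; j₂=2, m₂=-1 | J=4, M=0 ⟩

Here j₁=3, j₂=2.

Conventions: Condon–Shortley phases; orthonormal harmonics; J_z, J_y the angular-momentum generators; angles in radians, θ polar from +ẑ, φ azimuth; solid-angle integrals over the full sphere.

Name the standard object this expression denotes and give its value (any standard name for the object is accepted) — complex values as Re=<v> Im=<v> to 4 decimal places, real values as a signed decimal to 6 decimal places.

Clebsch–Gordan coefficient, +√(5/14) ≈ +0.597614

This is a Clebsch–Gordan (vector-coupling) coefficient.
√[9·1!5!3!/10! · 4!2!1!3!4!4!] = √(10368/35)
  +(−1)^0/∏(0,1,2,1,3,2)! = 1/24  (running 1/24)
  +(−1)^1/∏(1,0,1,0,4,3)! = -1/144  (running 5/144)
⟨..|..⟩ = √(10368/35)·(5/144) = +0.597614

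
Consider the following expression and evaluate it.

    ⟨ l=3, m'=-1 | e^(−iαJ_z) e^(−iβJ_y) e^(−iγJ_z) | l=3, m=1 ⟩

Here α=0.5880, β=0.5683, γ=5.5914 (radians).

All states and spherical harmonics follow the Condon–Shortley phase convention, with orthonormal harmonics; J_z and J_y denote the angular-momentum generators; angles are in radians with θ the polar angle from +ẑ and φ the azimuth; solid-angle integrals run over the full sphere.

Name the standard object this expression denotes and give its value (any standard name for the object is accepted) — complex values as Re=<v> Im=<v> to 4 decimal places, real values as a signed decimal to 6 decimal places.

This is a Wigner D-matrix element — the rotation-matrix element ⟨l m'| R(α,β,γ) |l m⟩ in the angular-momentum basis.
Split into d^3_{-1,1}(β=0.5683) × two z-phases.
c=cos(0.568300/2)=0.959900, s=sin(0.568300/2)=0.280342; N=√[2·24·24·2]=48.000000
k∈{2,3,4} keeps every argument non-negative
  k=2: (−1)^0·48.0000/(8)·0.9599^4·0.2803^2 = +0.400342
  k=3: (−1)^1·48.0000/(6)·0.9599^2·0.2803^4 = -0.045529
  k=4: (−1)^2·48.0000/(48)·0.9599^0·0.2803^6 = +0.000485
d^3_{-1,1}(0.5683) = +0.400342 -0.045529 +0.000485 = +0.355298
D = (+0.832052+0.554698i)·(+0.355298)·(+0.770108+0.637913i) = +0.101942+0.340359i

Wigner D-matrix element, Re=0.1019 Im=0.3404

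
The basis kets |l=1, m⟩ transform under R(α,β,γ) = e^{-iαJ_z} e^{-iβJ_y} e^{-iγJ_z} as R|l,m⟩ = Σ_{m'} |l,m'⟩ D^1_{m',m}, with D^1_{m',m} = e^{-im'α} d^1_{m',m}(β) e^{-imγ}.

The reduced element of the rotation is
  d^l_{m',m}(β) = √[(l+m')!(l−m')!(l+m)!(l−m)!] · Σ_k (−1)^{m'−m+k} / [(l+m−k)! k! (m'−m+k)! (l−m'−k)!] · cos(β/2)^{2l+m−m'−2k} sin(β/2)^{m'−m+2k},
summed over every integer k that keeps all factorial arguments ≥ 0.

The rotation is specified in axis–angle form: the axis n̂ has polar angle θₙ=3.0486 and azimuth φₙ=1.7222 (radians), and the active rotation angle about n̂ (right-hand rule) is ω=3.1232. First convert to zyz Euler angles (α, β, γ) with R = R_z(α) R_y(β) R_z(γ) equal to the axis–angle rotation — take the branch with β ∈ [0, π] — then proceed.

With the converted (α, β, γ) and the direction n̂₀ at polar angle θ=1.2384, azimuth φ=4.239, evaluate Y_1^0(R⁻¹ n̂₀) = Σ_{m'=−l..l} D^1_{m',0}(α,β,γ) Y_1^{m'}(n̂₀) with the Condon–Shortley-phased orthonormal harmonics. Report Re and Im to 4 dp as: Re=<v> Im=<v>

Re=0.2255 Im=0.0000

Axis–angle → zyz. n̂ = (sinθₙcosφₙ, sinθₙsinφₙ, cosθₙ) = (-0.014005, +0.091796, -0.995679), ω = 3.1232.
R = I cosω + sinω [n̂]ₓ + (1−cosω) n̂n̂ᵀ gives
  R = [-0.999439, +0.015741, +0.029576; -0.020883, -0.982979, -0.182527; +0.026199, -0.183042, +0.982756]
β = atan2(√(R₁₃²+R₂₃²), R₃₃) = 0.185977; α = atan2(R₂₃, R₁₃) mod 2π = 4.873029; γ = atan2(R₃₂, −R₃₁) mod 2π = 4.570222
Need the full column D^1_{m',0} for m'=−1..1 at α=4.8730, β=0.1860, γ=4.5702.
cos(β/2)=0.995680, sin(β/2)=0.092855
d^1_{-1,0}: single k=1 term ⇒ +0.130749;  D = +0.020913-0.129066i
d^1_{0,0}: k∈[0..1] ⇒ +0.991378 -0.008622 = +0.982756;  D = +0.982756+0.000000i
d^1_{1,0}: single k=0 term ⇒ -0.130749;  D = -0.020913-0.129066i
Y_1^{m'}(θ=1.2384,φ=4.239) and Σ D·Y over m':
  (+0.0209-0.1291i)·(-0.1489+0.2907i)  (+0.9828+0.0000i)·(+0.1594+0.0000i)  (-0.0209-0.1291i)·(+0.1489+0.2907i)
Y_1^0(R⁻¹ n̂) = +0.225489+0.000000i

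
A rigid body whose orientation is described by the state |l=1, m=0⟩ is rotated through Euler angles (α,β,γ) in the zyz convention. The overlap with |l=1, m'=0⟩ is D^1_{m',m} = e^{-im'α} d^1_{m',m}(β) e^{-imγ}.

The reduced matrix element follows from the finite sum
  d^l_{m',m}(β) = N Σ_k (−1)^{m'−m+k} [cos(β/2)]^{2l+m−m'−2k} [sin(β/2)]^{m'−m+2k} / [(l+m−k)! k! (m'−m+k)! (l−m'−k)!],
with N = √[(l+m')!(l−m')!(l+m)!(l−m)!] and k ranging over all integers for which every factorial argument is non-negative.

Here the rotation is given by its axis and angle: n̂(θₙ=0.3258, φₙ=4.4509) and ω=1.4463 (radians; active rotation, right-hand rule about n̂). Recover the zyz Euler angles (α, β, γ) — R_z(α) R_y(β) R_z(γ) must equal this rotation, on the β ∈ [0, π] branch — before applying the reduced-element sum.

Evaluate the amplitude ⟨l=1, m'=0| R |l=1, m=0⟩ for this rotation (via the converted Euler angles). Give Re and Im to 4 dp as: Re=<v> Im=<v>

Re=0.9103 Im=0.0000

Axis–angle → zyz. n̂ = (sinθₙcosφₙ, sinθₙsinφₙ, cosθₙ) = (-0.082743, -0.309186, +0.947395), ω = 1.4463.
R = I cosω + sinω [n̂]ₓ + (1−cosω) n̂n̂ᵀ gives
  R = [+0.130171, -0.917656, -0.375450; +0.962469, +0.207901, -0.174445; +0.238137, -0.338651, +0.910278]
β = atan2(√(R₁₃²+R₂₃²), R₃₃) = 0.426841; α = atan2(R₂₃, R₁₃) mod 2π = 3.576546; γ = atan2(R₃₂, −R₃₁) mod 2π = 4.099524
Split into d^1_{0,0}(β=0.4268) × two z-phases.
With c≡cos(β/2)=0.977312 and s≡sin(β/2)=0.211804, N=[1·1·1·1]^{1/2}=1.000000
Admissible k: 0..1 (factorial args all ≥0)
  k=0: (−1)^0·1.0000/(1)·0.9773^2·0.2118^0 = +0.955139
  k=1: (−1)^1·1.0000/(1)·0.9773^0·0.2118^2 = -0.044861
d^1_{0,0}(0.4268) = +0.955139 -0.044861 = +0.910278
Attach z-rotation phases: D = e^{-i(0)(3.5765)}·(+0.910278)·e^{-i(0)(4.0995)} = +0.910278+0.000000i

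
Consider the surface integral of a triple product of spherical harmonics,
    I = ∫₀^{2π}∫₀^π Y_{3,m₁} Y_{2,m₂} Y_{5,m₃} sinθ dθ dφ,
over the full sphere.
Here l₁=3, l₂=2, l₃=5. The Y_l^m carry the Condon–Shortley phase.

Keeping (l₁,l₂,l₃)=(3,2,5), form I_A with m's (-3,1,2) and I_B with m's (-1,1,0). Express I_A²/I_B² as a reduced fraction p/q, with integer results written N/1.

Shared (l₁,l₂,l₃)=(3,2,5): N and (l;000)² cancel in I_A²/I_B².
A: Δ = 0!·6!·4!/11! = 1/2310; Racah Σ t=0..0: t=0:+1/4320 = 1/4320; ⇒ 3j(3 2 5; -3 1 2)² = 1/330, sgn -1
B: Δ = 0!·6!·4!/11! = 1/2310; Racah Σ t=0..0: t=0:+1/288 = 1/288; ⇒ 3j(3 2 5; -1 1 0)² = 5/231, sgn -1
I_A²/I_B² = (1/330)/(5/231) = 7/50

7/50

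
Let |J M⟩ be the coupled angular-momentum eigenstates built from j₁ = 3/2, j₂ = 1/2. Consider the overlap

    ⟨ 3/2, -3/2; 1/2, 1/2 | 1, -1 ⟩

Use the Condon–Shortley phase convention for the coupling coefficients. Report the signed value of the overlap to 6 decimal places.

√[3·1!2!0!/4! · 0!3!1!0!0!2!] = √(3)
  +(−1)^1/∏(1,0,2,0,0,0)! = -1/2  (running -1/2)
⟨..|..⟩ = √(3)·(-1/2) = -0.866025

−√(3/4) ≈ -0.866025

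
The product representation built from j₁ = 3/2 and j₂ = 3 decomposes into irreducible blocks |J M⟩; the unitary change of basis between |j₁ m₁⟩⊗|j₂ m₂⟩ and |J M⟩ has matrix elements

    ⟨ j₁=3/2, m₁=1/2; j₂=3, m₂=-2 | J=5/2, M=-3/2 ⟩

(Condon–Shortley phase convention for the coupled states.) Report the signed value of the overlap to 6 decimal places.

j₁+j₂−J=2  J+j₁−j₂=1  J−j₁+j₂=4  j₁+j₂+J+1=8
(j₁±m₁, j₂±m₂, J±M) = (2,1,1,5,1,4)
P² = 288/7
sum k=0..1:
  [0] +1/12 = 1/12
  [1] −1/24 = -1/24
S = 1/24
C² = P²·S² = 1/14 ; C = +0.267261

+√(1/14) ≈ +0.267261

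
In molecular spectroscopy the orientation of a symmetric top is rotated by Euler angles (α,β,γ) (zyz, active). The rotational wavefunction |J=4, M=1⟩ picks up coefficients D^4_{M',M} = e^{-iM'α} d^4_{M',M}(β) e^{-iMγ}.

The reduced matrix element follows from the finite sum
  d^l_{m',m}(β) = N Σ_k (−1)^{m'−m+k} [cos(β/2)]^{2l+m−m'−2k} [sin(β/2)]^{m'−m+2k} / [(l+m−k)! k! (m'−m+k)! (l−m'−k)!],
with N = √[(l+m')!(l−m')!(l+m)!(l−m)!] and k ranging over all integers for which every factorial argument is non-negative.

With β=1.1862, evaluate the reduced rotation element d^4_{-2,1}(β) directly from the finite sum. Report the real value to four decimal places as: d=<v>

d^4_{-2,1}(β=1.1862) via the finite sum:
With c≡cos(β/2)=0.829212 and s≡sin(β/2)=0.558934, N=[2·720·120·6]^{1/2}=1018.233765
Admissible k: 3..5 (factorial args all ≥0)
  k=3: (−1)^0·1018.2338/(72)·0.8292^5·0.5589^3 = +0.968111
  k=4: (−1)^1·1018.2338/(48)·0.8292^3·0.5589^5 = -0.659791
  k=5: (−1)^2·1018.2338/(240)·0.8292^1·0.5589^7 = +0.059955
d^4_{-2,1}(1.1862) = +0.968111 -0.659791 +0.059955 = +0.368275

d=0.3683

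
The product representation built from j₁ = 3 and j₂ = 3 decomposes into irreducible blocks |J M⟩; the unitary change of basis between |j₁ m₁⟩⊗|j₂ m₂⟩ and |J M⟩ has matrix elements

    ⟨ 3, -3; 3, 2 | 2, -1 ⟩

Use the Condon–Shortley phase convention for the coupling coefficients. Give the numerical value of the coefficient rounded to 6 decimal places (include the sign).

+0.545545

√[5·4!2!2!/9! · 0!6!5!1!1!3!] = √(4800/7)
  +(−1)^4/∏(4,0,2,1,0,1)! = 1/48  (running 1/48)
⟨..|..⟩ = √(4800/7)·(1/48) = +0.545545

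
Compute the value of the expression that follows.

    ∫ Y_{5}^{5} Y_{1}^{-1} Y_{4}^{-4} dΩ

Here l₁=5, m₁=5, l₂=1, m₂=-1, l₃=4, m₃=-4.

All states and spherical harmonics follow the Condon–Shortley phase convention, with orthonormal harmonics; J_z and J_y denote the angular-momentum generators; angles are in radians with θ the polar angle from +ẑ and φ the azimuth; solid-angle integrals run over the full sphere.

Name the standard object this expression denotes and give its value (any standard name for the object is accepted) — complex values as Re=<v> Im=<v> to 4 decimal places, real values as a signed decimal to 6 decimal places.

Gaunt coefficient, -0.329416

This is a Gaunt coefficient — the integral of a triple product of spherical harmonics over the sphere.
m-sum 0 ✓  L=10 even ✓  4≤4≤6 ✓
Π(2lᵢ+1) = 11×3×9 = 297
triangle coeff Δ(5,1,4) = 1/495
Σ_t [1,1]: t=1:−1/576 = -1/576
(3j)²=5/99 [(5 1 4; 0 0 0)], sign=-1
Σ_t [0,0]: t=0:+1/80640 = 1/80640
(3j)²=1/11 [(5 1 4; 5 -1 -4)], sign=+1
⇒ 4πI² = 15/11
I = (-1)√(15/11/(4π)) = -0.32941575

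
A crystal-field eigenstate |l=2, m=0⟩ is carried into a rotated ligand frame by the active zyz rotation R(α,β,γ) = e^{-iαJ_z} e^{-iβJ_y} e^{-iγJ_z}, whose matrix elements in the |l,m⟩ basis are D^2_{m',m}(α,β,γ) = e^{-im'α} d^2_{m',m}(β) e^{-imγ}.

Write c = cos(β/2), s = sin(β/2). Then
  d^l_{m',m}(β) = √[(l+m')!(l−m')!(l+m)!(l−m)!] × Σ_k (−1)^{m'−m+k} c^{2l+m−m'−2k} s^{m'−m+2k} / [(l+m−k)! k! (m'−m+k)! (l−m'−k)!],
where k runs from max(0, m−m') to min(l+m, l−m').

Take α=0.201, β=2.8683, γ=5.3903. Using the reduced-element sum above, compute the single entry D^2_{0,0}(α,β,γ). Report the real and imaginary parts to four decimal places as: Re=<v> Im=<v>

First d^2_{0,0}(β=2.8683), then the phase factors e^{-i(0)α} and e^{-i(0)γ}:
c=cos(2.868300/2)=0.136221, s=sin(2.868300/2)=0.990678; N=√[2·2·2·2]=4.000000
k: max(0,(0)−(0))=0 … min(2+(0),2−(0))=2
  k=0: (−1)^0·4.0000/(4)·0.1362^4·0.9907^0 = +0.000344
  k=1: (−1)^1·4.0000/(1)·0.1362^2·0.9907^2 = -0.072848
  k=2: (−1)^2·4.0000/(4)·0.1362^0·0.9907^4 = +0.963232
d^2_{0,0}(2.8683) = +0.000344 -0.072848 +0.963232 = +0.890728
D = (+1.000000+0.000000i)·(+0.890728)·(+1.000000+0.000000i) = +0.890728+0.000000i

Re=0.8907 Im=0.0000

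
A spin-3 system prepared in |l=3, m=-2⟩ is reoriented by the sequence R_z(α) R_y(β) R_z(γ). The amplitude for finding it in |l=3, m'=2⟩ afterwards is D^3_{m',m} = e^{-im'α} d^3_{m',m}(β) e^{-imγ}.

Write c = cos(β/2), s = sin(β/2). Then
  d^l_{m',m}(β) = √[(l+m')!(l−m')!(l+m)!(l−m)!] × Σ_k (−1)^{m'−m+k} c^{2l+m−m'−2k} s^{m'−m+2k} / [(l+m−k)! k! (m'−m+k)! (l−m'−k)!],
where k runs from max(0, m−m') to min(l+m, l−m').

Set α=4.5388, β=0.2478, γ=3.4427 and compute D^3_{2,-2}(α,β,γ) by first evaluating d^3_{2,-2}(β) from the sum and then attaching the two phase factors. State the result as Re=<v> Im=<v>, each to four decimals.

D^3_{2,-2}(4.5388,0.2478,3.4427) = e^{-i·2·4.5388}·d^3_{2,-2}(0.2478)·e^{-i·-2·3.4427}. Compute d first:
With c≡cos(β/2)=0.992334 and s≡sin(β/2)=0.123583, N=[120·1·1·120]^{1/2}=120.000000
k∈{0,1} keeps every argument non-negative
  k=0: (−1)^4·120.0000/(24)·0.9923^2·0.1236^4 = +0.001148
  k=1: (−1)^5·120.0000/(120)·0.9923^0·0.1236^6 = -0.000004
d^3_{2,-2}(0.2478) = +0.001148 -0.000004 = +0.001145
Attach z-rotation phases: D = e^{-i(2)(4.5388)}·(+0.001145)·e^{-i(-2)(3.4427)} = -0.000667-0.000931i

Re=-0.0007 Im=-0.0009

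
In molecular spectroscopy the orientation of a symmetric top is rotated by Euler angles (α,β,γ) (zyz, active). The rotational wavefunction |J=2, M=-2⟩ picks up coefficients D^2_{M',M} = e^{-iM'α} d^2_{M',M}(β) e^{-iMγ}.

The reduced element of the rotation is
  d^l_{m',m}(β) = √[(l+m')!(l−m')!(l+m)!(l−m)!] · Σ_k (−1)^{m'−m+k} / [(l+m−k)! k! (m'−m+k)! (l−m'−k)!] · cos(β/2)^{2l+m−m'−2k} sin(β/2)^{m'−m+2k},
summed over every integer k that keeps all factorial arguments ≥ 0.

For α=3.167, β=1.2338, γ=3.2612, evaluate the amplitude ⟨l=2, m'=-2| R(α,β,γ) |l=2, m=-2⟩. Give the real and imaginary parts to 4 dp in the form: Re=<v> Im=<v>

D^2_{-2,-2}(3.1670,1.2338,3.2612) = e^{-i·-2·3.1670}·d^2_{-2,-2}(1.2338)·e^{-i·-2·3.2612}. Compute d first:
With c≡cos(β/2)=0.815676 and s≡sin(β/2)=0.578509, N=[1·24·1·24]^{1/2}=24.000000
k: max(0,(-2)−(-2))=0 … min(2+(-2),2−(-2))=0
  k=0: (−1)^0·24.0000/(24)·0.8157^4·0.5785^0 = +0.442660
d^2_{-2,-2}(1.2338) = +0.442660
Phases: e^{-i·(-2)·3.1670}=+0.998709+0.050793i, e^{-i·(-2)·3.2612}=+0.971524+0.236940i ⇒ D=+0.424172+0.126592i

Re=0.4242 Im=0.1266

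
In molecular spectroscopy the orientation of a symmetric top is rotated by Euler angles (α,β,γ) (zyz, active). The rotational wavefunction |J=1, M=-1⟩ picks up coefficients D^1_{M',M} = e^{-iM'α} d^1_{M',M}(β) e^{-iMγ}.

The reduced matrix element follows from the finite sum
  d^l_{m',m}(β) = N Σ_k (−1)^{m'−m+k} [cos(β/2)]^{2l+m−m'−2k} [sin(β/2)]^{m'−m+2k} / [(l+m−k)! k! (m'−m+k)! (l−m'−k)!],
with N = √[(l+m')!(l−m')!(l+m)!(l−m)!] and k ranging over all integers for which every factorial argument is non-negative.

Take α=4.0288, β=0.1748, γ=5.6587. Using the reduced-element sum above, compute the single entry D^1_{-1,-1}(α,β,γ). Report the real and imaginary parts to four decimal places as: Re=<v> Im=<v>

First d^1_{-1,-1}(β=0.1748), then the phase factors e^{-i(-1)α} and e^{-i(-1)γ}:
c=cos(0.174800/2)=0.996183, s=sin(0.174800/2)=0.087289; N=√[1·2·1·2]=2.000000
k: max(0,(-1)−(-1))=0 … min(1+(-1),1−(-1))=0
  k=0: (−1)^0·2.0000/(2)·0.9962^2·0.0873^0 = +0.992381
d^1_{-1,-1}(0.1748) = +0.992381
D = (-0.631580-0.775311i)·(+0.992381)·(+0.811264-0.584680i) = -0.958329-0.257731i

Re=-0.9583 Im=-0.2577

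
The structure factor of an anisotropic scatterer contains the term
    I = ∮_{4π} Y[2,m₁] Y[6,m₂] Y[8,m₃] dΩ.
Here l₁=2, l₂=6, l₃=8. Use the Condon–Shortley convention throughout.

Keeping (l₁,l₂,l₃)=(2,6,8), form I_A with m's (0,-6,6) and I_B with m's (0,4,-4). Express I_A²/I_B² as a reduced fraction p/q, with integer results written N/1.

91/396

Shared (l₁,l₂,l₃)=(2,6,8): N and (l;000)² cancel in I_A²/I_B².
A: Δ = 0!·4!·12!/17! = 1/30940; Racah Σ t=0..0: t=0:+1/1916006400 = 1/1916006400; ⇒ 3j(2 6 8; 0 -6 6)² = 1/340, sgn +1
B: Δ = 0!·4!·12!/17! = 1/30940; Racah Σ t=0..0: t=0:+1/29030400 = 1/29030400; ⇒ 3j(2 6 8; 0 4 -4)² = 99/7735, sgn +1
I_A²/I_B² = (1/340)/(99/7735) = 91/396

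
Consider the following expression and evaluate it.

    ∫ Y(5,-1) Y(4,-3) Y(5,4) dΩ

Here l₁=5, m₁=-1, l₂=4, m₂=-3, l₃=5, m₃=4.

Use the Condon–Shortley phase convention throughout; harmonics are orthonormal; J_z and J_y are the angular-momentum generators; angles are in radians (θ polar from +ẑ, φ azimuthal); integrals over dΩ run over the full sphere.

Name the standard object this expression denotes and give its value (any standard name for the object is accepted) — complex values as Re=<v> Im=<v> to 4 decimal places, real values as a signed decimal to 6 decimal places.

This is a Gaunt coefficient — the integral of a triple product of spherical harmonics over the sphere.
m-sum 0 ✓  L=14 even ✓  1≤5≤9 ✓
Π(2lᵢ+1) = 11×9×11 = 1089
triangle coeff Δ(5,4,5) = 1/3153150
Σ_t [0,4]: t=0:+1/69120 t=1:−1/1728 t=2:+1/576 t=3:−1/1728 t=4:+1/69120 = 7/11520
(3j)²=2/143 [(5 4 5; 0 0 0)], sign=-1
Σ_t [0,1]: t=0:+1/103680 t=1:−1/17280 = -1/20736
(3j)²=10/429 [(5 4 5; -1 -3 4)], sign=+1
⇒ 4πI² = 60/169
I = (-1)√(60/169/(4π)) = -0.16808437

Gaunt coefficient, -0.168084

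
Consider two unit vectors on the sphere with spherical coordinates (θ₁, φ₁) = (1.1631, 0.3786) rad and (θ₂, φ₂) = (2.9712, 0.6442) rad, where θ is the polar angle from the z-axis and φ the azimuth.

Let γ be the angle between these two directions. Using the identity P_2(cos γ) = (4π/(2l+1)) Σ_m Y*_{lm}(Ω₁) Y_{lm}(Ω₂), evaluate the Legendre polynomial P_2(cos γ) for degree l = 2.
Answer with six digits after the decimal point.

Expand P_2 via completeness: Σ_{m} conj(Y_{2,m}) at Ω₁ times Y_{2,m} at Ω₂ —
  m=-2: (+0.236596+0.223616i) × (+0.003095-0.010667i) = +0.003118-0.001832i  (running Σ = +0.003118-0.001832i)
  m=-1: (+0.261291+0.103939i) × (-0.103229+0.077534i) = -0.035032+0.009530i  (running Σ = -0.031914+0.007698i)
  m=0: (-0.166645-0.000000i) × (+0.603577+0.000000i) = -0.100583-0.000000i  (running Σ = -0.132497+0.007698i)
  m=1: (-0.261291+0.103939i) × (+0.103229+0.077534i) = -0.035032-0.009530i  (running Σ = -0.167529-0.001832i)
  m=2: (+0.236596-0.223616i) × (+0.003095+0.010667i) = +0.003118+0.001832i  (running Σ = -0.164411-0.000000i)
Accumulated sum -0.164411-0.000000i; after 4π/(2l+1) scaling, -0.413210-0.000000i ⇒ P_2 = -0.413210

-0.413210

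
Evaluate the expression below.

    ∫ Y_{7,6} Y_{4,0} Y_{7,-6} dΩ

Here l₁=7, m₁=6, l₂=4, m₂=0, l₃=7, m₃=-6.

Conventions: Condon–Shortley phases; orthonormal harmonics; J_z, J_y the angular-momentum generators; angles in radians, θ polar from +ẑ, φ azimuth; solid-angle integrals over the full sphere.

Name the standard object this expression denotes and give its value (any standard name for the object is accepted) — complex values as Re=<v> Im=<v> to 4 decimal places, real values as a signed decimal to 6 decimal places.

This is a Gaunt coefficient — the integral of a triple product of spherical harmonics over the sphere.
m-sum 0 ✓  L=18 even ✓  3≤7≤11 ✓
Π(2lᵢ+1) = 15×9×15 = 2025
triangle coeff Δ(7,4,7) = 1/58198140
Σ_t [0,4]: t=0:+1/17418240 t=1:−1/622080 t=2:+1/230400 t=3:−1/622080 t=4:+1/17418240 = 1/806400
(3j)²=2268/230945 [(7 4 7; 0 0 0)], sign=-1
Σ_t [0,1]: t=0:+1/209018880 t=1:−1/130636800 = -1/348364800
(3j)²=143/45220 [(7 4 7; 6 0 -6)], sign=+1
⇒ 4πI² = 6561/104329
I = (-1)√(6561/104329/(4π)) = -0.07074204

Gaunt coefficient, -0.070742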